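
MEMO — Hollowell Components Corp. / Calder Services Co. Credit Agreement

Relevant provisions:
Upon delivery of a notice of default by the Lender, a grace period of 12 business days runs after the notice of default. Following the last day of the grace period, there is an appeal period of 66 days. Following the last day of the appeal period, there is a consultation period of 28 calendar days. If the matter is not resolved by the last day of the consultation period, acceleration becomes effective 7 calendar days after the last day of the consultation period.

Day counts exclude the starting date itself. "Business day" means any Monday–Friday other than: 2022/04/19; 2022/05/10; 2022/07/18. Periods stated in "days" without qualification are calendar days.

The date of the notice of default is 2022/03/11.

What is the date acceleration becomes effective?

2022/07/08

The last day of the grace period: 12 business days after Friday, 2022/03/11, skipping weekends — Mar 14, Mar 15, Mar 16, Mar 17, …, Mar 25, Mar 28, Mar 29 — lands on Tuesday, 2022/03/29.
The last day of the appeal period: 66 calendar days after 2022/03/29 is 2022/06/03.
The last day of the consultation period: 2022/06/03 + 28 days = 2022/07/01.
The date acceleration becomes effective: 2022/07/01 + 7 days = 2022/07/08.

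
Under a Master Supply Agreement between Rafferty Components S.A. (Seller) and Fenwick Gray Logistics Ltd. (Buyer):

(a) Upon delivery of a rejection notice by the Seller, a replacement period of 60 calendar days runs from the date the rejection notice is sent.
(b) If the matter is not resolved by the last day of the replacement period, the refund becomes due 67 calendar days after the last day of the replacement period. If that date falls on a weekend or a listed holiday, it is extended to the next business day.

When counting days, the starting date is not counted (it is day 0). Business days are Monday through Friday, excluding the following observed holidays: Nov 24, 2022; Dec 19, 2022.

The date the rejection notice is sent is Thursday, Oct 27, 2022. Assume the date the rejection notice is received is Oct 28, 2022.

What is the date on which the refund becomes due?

Adding 60 calendar days to Oct 27, 2022 gives Dec 26, 2022, which is the last day of the replacement period.
The date on which the refund becomes due: 67 calendar days after Dec 26, 2022 is Mar 3, 2023. Mar 3, 2023 is a Friday and is not a listed holiday, so no roll-forward applies.

Mar 3, 2023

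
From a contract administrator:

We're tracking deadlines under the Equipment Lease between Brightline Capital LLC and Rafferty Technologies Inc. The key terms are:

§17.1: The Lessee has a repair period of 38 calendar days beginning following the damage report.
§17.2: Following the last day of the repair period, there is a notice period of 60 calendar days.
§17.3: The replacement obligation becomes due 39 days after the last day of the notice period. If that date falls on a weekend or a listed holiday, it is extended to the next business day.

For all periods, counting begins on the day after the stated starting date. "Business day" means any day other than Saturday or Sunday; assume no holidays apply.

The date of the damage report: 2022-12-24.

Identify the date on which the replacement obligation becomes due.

2023-05-10

The last day of the repair period: 38 calendar days after 2022-12-24 is 2023-01-31.
The last day of the notice period: 60 calendar days after 2023-01-31 is 2023-04-01.
Adding 39 calendar days to 2023-04-01 gives 2023-05-10, which is the date on which the replacement obligation becomes due. 2023-05-10 is a Wednesday, so no roll-forward applies.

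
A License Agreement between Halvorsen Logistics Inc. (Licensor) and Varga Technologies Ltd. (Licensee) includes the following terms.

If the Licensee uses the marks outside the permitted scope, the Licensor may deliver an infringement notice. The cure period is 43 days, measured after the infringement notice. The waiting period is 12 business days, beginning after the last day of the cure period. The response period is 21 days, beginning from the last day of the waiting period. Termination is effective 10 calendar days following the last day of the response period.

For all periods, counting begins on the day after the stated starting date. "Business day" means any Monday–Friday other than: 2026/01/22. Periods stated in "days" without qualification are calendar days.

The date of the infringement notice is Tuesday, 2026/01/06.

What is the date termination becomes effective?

2026/04/06

The last day of the cure period: 2026/01/06 + 43 days = 2026/02/18.
From Wednesday, 2026/02/18, 12 business days (Feb 19, Feb 20, Feb 23, Feb 24, …, Mar 4, Mar 5, Mar 6, skipping weekends) brings us to Friday, 2026/03/06, which is the last day of the waiting period.
Adding 21 calendar days to 2026/03/06 gives 2026/03/27, which is the last day of the response period.
Adding 10 calendar days to 2026/03/27 gives 2026/04/06, which is the date termination becomes effective.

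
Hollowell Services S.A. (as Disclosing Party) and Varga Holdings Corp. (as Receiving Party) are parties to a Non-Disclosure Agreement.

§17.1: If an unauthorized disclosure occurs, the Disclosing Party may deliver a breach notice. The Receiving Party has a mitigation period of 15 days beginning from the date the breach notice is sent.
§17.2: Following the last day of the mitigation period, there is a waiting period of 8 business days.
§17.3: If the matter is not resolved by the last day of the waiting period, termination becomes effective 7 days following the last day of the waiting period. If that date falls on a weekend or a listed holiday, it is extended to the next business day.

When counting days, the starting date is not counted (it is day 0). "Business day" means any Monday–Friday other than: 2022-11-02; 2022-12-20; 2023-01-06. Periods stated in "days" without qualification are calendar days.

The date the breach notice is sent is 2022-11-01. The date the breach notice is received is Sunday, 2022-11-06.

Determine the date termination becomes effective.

The last day of the mitigation period: 15 calendar days after 2022-11-01 is 2022-11-16.
The last day of the waiting period: 8 business days after Wednesday, 2022-11-16, skipping weekends — Nov 17, Nov 18, Nov 21, Nov 22, Nov 23, Nov 24, Nov 25, Nov 28 — lands on Monday, 2022-11-28.
The date termination becomes effective: 2022-11-28 + 7 days = 2022-12-05. 2022-12-05 is a Monday and is not a listed holiday, so no roll-forward applies.

2022-12-05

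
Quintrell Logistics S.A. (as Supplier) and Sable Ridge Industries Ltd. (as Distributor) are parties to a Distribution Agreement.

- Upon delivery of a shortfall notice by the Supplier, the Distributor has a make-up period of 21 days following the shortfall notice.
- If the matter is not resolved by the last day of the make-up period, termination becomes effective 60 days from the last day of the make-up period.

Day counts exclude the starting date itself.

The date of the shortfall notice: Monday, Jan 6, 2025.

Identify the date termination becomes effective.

Adding 21 calendar days to Jan 6, 2025 gives Jan 27, 2025, which is the last day of the make-up period.
The date termination becomes effective: Jan 27, 2025 + 60 days = Mar 28, 2025.

Mar 28, 2025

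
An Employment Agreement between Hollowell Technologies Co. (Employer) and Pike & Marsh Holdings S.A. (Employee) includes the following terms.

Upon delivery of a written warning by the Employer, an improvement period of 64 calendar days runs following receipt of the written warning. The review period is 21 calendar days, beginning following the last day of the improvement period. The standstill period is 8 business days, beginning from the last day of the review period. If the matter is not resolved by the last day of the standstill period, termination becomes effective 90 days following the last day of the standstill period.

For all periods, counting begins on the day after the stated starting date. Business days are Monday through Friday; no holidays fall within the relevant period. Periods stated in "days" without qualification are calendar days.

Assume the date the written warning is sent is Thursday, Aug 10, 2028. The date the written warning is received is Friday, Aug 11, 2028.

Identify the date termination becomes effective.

Feb 13, 2029

The last day of the improvement period: 64 calendar days after Aug 11, 2028 is Oct 14, 2028.
Adding 21 calendar days to Oct 14, 2028 gives Nov 4, 2028, which is the last day of the review period.
The last day of the standstill period: 8 business days after Saturday, Nov 4, 2028, skipping weekends — Nov 6, Nov 7, Nov 8, Nov 9, Nov 10, Nov 13, Nov 14, Nov 15 — lands on Wednesday, Nov 15, 2028.
The date termination becomes effective: 90 calendar days after Nov 15, 2028 is Feb 13, 2029.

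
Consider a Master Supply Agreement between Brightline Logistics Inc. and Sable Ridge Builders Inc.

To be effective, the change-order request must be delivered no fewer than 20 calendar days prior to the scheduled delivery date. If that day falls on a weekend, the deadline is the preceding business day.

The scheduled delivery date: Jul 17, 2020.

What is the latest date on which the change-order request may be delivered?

Jun 26, 2020

Counting back 20 calendar days from Jul 17, 2020 gives Jun 27, 2020. That is a Saturday, so the deadline moves back to Friday, Jun 26, 2020.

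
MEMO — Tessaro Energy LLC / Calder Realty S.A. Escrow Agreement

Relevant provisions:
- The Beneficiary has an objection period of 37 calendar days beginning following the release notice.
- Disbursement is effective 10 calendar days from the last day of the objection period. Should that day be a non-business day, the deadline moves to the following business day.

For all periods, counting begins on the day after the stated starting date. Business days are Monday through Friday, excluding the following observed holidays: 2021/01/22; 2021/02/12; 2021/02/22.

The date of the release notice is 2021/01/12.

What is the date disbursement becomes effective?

2021/03/01

The last day of the objection period: 37 calendar days after 2021/01/12 is 2021/02/18.
Adding 10 calendar days to 2021/02/18 gives 2021/02/28, which is the date disbursement becomes effective. That falls on a Sunday, so it rolls to the next business day, Monday, 2021/03/01.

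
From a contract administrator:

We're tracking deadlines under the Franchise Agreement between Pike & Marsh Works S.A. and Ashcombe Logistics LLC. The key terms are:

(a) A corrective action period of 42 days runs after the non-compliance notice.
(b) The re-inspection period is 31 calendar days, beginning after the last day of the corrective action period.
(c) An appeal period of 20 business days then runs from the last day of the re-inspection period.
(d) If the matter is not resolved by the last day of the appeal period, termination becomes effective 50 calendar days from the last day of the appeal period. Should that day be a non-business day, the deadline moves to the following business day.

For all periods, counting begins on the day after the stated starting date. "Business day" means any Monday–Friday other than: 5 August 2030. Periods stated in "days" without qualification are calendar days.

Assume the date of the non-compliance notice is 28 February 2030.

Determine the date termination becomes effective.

The last day of the corrective action period: 42 calendar days after 28 February 2030 is 11 April 2030.
The last day of the re-inspection period: 11 April 2030 + 31 days = 12 May 2030.
The last day of the appeal period: 20 business days after Sunday, 12 May 2030, skipping weekends — May 13, May 14, May 15, May 16, …, Jun 5, Jun 6, Jun 7 — lands on Friday, 7 June 2030.
The date termination becomes effective: 50 calendar days after 7 June 2030 is 27 July 2030. That falls on a Saturday, so it rolls to the next business day, Monday, 29 July 2030.

29 July 2030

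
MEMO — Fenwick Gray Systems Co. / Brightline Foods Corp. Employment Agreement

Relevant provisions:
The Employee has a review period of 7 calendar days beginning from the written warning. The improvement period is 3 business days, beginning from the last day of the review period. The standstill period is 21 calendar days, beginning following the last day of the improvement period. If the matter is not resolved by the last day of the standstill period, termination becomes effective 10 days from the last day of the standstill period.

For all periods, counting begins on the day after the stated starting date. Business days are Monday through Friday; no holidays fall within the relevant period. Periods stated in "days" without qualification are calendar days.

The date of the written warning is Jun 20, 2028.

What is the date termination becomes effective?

Jul 31, 2028

Adding 7 calendar days to Jun 20, 2028 gives Jun 27, 2028, which is the last day of the review period.
The last day of the improvement period: 3 business days after Tuesday, Jun 27, 2028, skipping weekends — Jun 28, Jun 29, Jun 30 — lands on Friday, Jun 30, 2028.
Adding 21 calendar days to Jun 30, 2028 gives Jul 21, 2028, which is the last day of the standstill period.
The date termination becomes effective: 10 calendar days after Jul 21, 2028 is Jul 31, 2028.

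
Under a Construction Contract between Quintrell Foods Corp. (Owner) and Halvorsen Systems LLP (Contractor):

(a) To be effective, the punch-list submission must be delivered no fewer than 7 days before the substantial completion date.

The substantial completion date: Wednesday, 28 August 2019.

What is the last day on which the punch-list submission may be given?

21 August 2019

Counting back 7 calendar days from 28 August 2019 gives 21 August 2019.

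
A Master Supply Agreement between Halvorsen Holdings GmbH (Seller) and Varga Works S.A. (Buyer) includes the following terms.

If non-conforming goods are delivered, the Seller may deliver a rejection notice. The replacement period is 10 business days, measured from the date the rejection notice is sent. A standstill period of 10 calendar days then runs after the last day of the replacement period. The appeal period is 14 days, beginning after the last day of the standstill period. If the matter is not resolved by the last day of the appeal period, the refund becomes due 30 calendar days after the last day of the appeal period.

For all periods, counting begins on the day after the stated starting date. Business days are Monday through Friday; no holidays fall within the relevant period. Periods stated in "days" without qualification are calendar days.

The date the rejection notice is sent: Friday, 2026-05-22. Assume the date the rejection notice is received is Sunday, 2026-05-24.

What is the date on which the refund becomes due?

2026-07-29

From Friday, 2026-05-22, 10 business days (May 25, May 26, May 27, May 28, May 29, Jun 1, Jun 2, Jun 3, Jun 4, Jun 5, skipping weekends) brings us to Friday, 2026-06-05, which is the last day of the replacement period.
The last day of the standstill period: 10 calendar days after 2026-06-05 is 2026-06-15.
The last day of the appeal period: 14 calendar days after 2026-06-15 is 2026-06-29.
The date on which the refund becomes due: 30 calendar days after 2026-06-29 is 2026-07-29.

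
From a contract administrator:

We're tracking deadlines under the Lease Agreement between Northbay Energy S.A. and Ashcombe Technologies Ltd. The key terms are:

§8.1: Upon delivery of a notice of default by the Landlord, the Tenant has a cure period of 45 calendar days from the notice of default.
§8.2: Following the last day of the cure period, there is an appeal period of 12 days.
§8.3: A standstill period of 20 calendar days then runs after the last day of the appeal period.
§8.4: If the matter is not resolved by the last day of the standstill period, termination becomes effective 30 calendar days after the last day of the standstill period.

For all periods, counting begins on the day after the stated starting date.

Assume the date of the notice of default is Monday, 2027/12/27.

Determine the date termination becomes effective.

The last day of the cure period: 2027/12/27 + 45 days = 2028/02/10.
Adding 12 calendar days to 2028/02/10 gives 2028/02/22, which is the last day of the appeal period.
The last day of the standstill period: 20 calendar days after 2028/02/22 is 2028/03/13.
The date termination becomes effective: 2028/03/13 + 30 days = 2028/04/12.

2028/04/12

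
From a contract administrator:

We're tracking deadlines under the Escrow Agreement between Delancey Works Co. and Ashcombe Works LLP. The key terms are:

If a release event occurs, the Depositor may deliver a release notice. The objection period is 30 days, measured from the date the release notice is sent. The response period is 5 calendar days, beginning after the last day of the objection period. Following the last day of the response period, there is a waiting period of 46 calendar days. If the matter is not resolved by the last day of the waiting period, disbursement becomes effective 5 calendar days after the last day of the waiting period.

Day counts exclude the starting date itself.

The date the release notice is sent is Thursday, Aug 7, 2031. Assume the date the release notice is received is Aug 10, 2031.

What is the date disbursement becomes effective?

Nov 1, 2031

The last day of the objection period: 30 calendar days after Aug 7, 2031 is Sep 6, 2031.
The last day of the response period: Sep 6, 2031 + 5 days = Sep 11, 2031.
The last day of the waiting period: 46 calendar days after Sep 11, 2031 is Oct 27, 2031.
Adding 5 calendar days to Oct 27, 2031 gives Nov 1, 2031, which is the date disbursement becomes effective.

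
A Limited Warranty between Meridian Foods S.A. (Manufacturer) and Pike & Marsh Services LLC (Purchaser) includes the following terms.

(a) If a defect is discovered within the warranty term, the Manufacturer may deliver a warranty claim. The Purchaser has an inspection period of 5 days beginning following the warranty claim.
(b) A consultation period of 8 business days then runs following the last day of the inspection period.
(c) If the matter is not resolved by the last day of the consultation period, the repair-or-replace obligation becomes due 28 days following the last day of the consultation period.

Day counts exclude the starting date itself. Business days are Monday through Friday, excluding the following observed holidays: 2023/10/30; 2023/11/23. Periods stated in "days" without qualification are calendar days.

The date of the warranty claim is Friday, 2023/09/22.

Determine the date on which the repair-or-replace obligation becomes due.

The last day of the inspection period: 2023/09/22 + 5 days = 2023/09/27.
From Wednesday, 2023/09/27, 8 business days (Sep 28, Sep 29, Oct 2, Oct 3, Oct 4, Oct 5, Oct 6, Oct 9, skipping weekends) brings us to Monday, 2023/10/09, which is the last day of the consultation period.
Adding 28 calendar days to 2023/10/09 gives 2023/11/06, which is the date on which the repair-or-replace obligation becomes due.

2023/11/06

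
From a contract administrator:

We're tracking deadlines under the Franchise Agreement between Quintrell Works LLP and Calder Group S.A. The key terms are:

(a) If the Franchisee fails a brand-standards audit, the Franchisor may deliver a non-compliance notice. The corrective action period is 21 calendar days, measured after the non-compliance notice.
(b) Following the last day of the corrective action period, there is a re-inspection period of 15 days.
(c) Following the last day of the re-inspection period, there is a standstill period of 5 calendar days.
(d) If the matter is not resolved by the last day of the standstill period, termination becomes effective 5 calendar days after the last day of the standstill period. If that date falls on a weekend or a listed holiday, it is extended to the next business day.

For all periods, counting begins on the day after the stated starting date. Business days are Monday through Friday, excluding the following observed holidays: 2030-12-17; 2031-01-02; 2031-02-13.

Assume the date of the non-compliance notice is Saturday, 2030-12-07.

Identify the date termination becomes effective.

2031-01-22

The last day of the corrective action period: 21 calendar days after 2030-12-07 is 2030-12-28.
The last day of the re-inspection period: 15 calendar days after 2030-12-28 is 2031-01-12.
The last day of the standstill period: 2031-01-12 + 5 days = 2031-01-17.
The date termination becomes effective: 5 calendar days after 2031-01-17 is 2031-01-22. 2031-01-22 is a Wednesday and is not a listed holiday, so no roll-forward applies.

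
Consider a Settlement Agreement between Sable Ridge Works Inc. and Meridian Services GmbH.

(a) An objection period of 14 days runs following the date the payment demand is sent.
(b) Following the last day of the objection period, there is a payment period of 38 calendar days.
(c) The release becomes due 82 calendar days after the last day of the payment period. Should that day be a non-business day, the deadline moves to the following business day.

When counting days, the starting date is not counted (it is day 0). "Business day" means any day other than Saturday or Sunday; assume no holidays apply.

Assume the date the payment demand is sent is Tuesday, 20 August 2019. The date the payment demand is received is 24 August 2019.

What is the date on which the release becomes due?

1 January 2020

The last day of the objection period: 20 August 2019 + 14 days = 3 September 2019.
The last day of the payment period: 3 September 2019 + 38 days = 11 October 2019.
The date on which the release becomes due: 11 October 2019 + 82 days = 1 January 2020. 1 January 2020 is a Wednesday, so no roll-forward applies.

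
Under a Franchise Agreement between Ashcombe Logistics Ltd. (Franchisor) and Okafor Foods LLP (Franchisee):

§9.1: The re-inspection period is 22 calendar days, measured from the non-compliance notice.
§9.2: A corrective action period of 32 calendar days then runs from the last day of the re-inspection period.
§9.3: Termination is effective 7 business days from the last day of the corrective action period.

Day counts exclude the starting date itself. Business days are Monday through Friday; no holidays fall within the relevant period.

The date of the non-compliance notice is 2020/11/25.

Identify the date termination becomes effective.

2021/01/27

The last day of the re-inspection period: 2020/11/25 + 22 days = 2020/12/17.
The last day of the corrective action period: 32 calendar days after 2020/12/17 is 2021/01/18.
From Monday, 2021/01/18, 7 business days (Jan 19, Jan 20, Jan 21, Jan 22, Jan 25, Jan 26, Jan 27, skipping weekends) brings us to Wednesday, 2021/01/27, which is the date termination becomes effective.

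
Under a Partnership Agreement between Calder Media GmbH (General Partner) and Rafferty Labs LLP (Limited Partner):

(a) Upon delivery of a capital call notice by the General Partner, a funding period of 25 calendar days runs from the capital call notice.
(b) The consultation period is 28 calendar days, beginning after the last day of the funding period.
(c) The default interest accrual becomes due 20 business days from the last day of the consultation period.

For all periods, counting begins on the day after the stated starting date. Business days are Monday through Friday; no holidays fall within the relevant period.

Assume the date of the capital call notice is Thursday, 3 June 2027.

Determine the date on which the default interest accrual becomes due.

The last day of the funding period: 3 June 2027 + 25 days = 28 June 2027.
The last day of the consultation period: 28 June 2027 + 28 days = 26 July 2027.
From Monday, 26 July 2027, 20 business days (Jul 27, Jul 28, Jul 29, Jul 30, …, Aug 19, Aug 20, Aug 23, skipping weekends) brings us to Monday, 23 August 2027, which is the date on which the default interest accrual becomes due.

23 August 2027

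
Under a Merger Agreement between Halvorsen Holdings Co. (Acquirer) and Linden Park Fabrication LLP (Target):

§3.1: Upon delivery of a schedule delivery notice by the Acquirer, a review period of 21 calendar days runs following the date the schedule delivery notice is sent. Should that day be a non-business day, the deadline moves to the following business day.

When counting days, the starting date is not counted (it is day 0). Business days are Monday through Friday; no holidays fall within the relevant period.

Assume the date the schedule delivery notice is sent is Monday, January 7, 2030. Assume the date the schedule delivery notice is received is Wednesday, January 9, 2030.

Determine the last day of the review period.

January 28, 2030

Adding 21 calendar days to January 7, 2030 gives January 28, 2030, which is the last day of the review period. January 28, 2030 is a Monday, so no roll-forward applies.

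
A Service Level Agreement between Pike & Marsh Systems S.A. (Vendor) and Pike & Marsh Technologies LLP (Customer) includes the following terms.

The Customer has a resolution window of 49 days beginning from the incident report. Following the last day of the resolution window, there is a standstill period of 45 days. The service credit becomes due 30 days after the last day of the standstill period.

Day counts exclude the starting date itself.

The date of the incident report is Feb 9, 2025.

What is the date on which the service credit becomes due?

The last day of the resolution window: 49 calendar days after Feb 9, 2025 is Mar 30, 2025.
The last day of the standstill period: Mar 30, 2025 + 45 days = May 14, 2025.
The date on which the service credit becomes due: May 14, 2025 + 30 days = Jun 13, 2025.

Jun 13, 2025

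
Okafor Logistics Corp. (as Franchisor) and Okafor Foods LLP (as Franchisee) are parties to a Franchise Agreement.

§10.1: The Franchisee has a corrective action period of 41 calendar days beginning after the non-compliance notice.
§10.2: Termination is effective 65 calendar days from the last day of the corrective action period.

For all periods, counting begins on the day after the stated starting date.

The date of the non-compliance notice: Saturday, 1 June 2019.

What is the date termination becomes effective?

15 September 2019

The last day of the corrective action period: 41 calendar days after 1 June 2019 is 12 July 2019.
The date termination becomes effective: 65 calendar days after 12 July 2019 is 15 September 2019.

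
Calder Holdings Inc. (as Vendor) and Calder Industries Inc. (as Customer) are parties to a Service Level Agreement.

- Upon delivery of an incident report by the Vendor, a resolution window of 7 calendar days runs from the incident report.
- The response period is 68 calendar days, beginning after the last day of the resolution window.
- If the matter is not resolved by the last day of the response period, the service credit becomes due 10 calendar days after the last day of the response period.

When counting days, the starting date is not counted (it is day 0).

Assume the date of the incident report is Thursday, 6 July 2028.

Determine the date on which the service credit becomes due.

The last day of the resolution window: 7 calendar days after 6 July 2028 is 13 July 2028.
Adding 68 calendar days to 13 July 2028 gives 19 September 2028, which is the last day of the response period.
The date on which the service credit becomes due: 19 September 2028 + 10 days = 29 September 2028.

29 September 2028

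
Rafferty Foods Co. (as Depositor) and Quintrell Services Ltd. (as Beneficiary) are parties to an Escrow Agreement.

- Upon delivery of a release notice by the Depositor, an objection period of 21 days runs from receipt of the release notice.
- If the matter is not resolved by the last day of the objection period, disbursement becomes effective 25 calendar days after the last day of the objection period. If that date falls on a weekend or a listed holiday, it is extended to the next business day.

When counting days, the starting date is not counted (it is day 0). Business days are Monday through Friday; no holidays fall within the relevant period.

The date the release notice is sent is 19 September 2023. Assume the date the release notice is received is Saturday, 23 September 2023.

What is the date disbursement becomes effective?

8 November 2023

Adding 21 calendar days to 23 September 2023 gives 14 October 2023, which is the last day of the objection period.
The date disbursement becomes effective: 25 calendar days after 14 October 2023 is 8 November 2023. 8 November 2023 is a Wednesday, so no roll-forward applies.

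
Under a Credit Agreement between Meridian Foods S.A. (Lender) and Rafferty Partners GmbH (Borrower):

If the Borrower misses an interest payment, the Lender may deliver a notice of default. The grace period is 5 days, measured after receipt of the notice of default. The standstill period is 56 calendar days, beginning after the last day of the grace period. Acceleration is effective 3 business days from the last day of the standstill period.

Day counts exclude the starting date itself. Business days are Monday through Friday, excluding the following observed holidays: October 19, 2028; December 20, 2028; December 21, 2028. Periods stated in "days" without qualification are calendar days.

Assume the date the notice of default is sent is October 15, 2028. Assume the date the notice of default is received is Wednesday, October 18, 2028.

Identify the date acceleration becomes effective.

Adding 5 calendar days to October 18, 2028 gives October 23, 2028, which is the last day of the grace period.
Adding 56 calendar days to October 23, 2028 gives December 18, 2028, which is the last day of the standstill period.
The date acceleration becomes effective: counting 3 business days from Monday, December 18, 2028 (Dec 19, Dec 22, Dec 25, skipping weekends and the listed holidays on Dec 20, Dec 21) reaches Monday, December 25, 2028.

December 25, 2028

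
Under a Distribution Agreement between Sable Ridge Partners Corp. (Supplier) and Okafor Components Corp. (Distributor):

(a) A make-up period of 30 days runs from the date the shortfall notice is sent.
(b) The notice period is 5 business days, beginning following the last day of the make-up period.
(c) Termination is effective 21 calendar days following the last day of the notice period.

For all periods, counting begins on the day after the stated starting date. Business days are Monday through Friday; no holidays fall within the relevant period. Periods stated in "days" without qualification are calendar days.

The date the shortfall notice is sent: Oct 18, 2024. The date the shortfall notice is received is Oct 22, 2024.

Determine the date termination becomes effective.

Dec 13, 2024

The last day of the make-up period: 30 calendar days after Oct 18, 2024 is Nov 17, 2024.
The last day of the notice period: counting 5 business days from Sunday, Nov 17, 2024 (Nov 18, Nov 19, Nov 20, Nov 21, Nov 22, skipping weekends) reaches Friday, Nov 22, 2024.
The date termination becomes effective: 21 calendar days after Nov 22, 2024 is Dec 13, 2024.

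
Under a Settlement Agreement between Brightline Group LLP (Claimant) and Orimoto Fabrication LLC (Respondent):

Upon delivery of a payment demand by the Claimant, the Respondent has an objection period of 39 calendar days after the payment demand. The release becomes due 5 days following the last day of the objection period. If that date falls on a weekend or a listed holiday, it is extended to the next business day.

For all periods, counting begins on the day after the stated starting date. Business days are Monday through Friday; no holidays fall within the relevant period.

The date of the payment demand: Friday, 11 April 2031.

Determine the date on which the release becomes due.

The last day of the objection period: 39 calendar days after 11 April 2031 is 20 May 2031.
The date on which the release becomes due: 5 calendar days after 20 May 2031 is 25 May 2031. That falls on a Sunday, so it rolls to the next business day, Monday, 26 May 2031.

26 May 2031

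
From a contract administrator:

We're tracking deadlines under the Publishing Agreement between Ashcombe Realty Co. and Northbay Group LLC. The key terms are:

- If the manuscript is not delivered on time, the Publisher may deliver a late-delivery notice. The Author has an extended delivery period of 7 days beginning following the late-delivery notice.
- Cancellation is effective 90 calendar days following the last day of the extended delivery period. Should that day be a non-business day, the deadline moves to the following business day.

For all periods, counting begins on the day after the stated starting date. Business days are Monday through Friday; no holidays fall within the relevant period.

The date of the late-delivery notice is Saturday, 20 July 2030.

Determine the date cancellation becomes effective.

Adding 7 calendar days to 20 July 2030 gives 27 July 2030, which is the last day of the extended delivery period.
The date cancellation becomes effective: 90 calendar days after 27 July 2030 is 25 October 2030. 25 October 2030 is a Friday, so no roll-forward applies.

25 October 2030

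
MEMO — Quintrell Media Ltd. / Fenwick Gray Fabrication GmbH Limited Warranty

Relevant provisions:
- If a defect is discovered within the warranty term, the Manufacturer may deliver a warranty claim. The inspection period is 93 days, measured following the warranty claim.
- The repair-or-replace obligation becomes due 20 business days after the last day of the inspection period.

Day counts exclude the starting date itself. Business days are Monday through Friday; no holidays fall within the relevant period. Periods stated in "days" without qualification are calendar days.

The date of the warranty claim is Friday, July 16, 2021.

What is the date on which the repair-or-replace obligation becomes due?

November 12, 2021

Adding 93 calendar days to July 16, 2021 gives October 17, 2021, which is the last day of the inspection period.
The date on which the repair-or-replace obligation becomes due: counting 20 business days from Sunday, October 17, 2021 (Oct 18, Oct 19, Oct 20, Oct 21, …, Nov 10, Nov 11, Nov 12, skipping weekends) reaches Friday, November 12, 2021.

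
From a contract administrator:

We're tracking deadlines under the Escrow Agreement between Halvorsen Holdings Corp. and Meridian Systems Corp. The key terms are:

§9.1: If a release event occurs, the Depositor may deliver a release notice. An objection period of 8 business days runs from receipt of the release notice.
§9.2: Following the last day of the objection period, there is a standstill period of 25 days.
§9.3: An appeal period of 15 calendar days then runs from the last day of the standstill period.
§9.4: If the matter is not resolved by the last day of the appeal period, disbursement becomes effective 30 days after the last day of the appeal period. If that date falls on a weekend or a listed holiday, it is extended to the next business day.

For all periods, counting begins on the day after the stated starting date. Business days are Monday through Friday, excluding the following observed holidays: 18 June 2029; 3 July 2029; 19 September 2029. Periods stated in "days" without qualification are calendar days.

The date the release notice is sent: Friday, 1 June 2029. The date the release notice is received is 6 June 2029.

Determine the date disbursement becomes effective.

From Wednesday, 6 June 2029, 8 business days (Jun 7, Jun 8, Jun 11, Jun 12, Jun 13, Jun 14, Jun 15, Jun 19, skipping weekends and the listed holiday on Jun 18) brings us to Tuesday, 19 June 2029, which is the last day of the objection period.
The last day of the standstill period: 19 June 2029 + 25 days = 14 July 2029.
The last day of the appeal period: 14 July 2029 + 15 days = 29 July 2029.
Adding 30 calendar days to 29 July 2029 gives 28 August 2029, which is the date disbursement becomes effective. 28 August 2029 is a Tuesday and is not a listed holiday, so no roll-forward applies.

28 August 2029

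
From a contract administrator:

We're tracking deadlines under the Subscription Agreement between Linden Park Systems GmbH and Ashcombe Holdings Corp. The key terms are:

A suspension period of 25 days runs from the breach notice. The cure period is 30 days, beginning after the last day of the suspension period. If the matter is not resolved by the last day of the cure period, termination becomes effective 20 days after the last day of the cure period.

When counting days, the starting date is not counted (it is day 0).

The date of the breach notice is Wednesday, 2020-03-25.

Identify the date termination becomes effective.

The last day of the suspension period: 2020-03-25 + 25 days = 2020-04-19.
The last day of the cure period: 30 calendar days after 2020-04-19 is 2020-05-19.
The date termination becomes effective: 2020-05-19 + 20 days = 2020-06-08.

2020-06-08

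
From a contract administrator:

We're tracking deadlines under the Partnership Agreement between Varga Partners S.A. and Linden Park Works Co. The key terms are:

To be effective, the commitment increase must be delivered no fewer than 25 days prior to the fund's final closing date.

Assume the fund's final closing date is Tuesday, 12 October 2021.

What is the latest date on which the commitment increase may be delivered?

17 September 2021

12 October 2021 minus 25 days is 17 September 2021.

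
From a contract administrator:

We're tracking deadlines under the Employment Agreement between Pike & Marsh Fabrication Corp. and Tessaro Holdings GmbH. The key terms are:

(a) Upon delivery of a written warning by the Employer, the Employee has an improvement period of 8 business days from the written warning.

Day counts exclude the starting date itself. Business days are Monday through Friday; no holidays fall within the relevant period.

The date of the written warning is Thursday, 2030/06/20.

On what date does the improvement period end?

2030/07/02

The last day of the improvement period: 8 business days after Thursday, 2030/06/20, skipping weekends — Jun 21, Jun 24, Jun 25, Jun 26, Jun 27, Jun 28, Jul 1, Jul 2 — lands on Tuesday, 2030/07/02.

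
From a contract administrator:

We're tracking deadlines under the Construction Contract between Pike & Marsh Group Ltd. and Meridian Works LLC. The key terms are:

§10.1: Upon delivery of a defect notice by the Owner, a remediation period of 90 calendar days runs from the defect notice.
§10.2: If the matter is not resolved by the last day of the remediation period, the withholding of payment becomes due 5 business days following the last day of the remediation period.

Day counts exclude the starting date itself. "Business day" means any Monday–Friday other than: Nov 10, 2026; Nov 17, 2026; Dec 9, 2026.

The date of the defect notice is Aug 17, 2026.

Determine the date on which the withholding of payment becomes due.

Nov 23, 2026

The last day of the remediation period: 90 calendar days after Aug 17, 2026 is Nov 15, 2026.
From Sunday, Nov 15, 2026, 5 business days (Nov 16, Nov 18, Nov 19, Nov 20, Nov 23, skipping weekends and the listed holiday on Nov 17) brings us to Monday, Nov 23, 2026, which is the date on which the withholding of payment becomes due.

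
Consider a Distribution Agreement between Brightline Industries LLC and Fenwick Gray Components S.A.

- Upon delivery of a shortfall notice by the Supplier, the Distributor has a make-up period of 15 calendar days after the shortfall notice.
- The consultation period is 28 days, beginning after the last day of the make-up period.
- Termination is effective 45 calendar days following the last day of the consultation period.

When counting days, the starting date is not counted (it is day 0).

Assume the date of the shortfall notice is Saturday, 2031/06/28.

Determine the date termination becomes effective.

The last day of the make-up period: 15 calendar days after 2031/06/28 is 2031/07/13.
The last day of the consultation period: 2031/07/13 + 28 days = 2031/08/10.
The date termination becomes effective: 45 calendar days after 2031/08/10 is 2031/09/24.

2031/09/24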